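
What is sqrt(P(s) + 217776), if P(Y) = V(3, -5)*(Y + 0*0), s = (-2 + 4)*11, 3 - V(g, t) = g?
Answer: 4*sqrt(13611) ≈ 466.66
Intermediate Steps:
V(g, t) = 3 - g
s = 22 (s = 2*11 = 22)
P(Y) = 0 (P(Y) = (3 - 1*3)*(Y + 0*0) = (3 - 3)*(Y + 0) = 0*Y = 0)
sqrt(P(s) + 217776) = sqrt(0 + 217776) = sqrt(217776) = 4*sqrt(13611)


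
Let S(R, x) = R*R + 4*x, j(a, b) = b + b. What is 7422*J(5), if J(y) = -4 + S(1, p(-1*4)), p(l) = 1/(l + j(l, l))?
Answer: -24740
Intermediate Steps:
j(a, b) = 2*b
p(l) = 1/(3*l) (p(l) = 1/(l + 2*l) = 1/(3*l))
S(R, x) = R**2 + 4*x
J(y) = -10/3 (J(y) = -4 + (1**2 + 4*(1/(3*((-1*4))))) = -4 + (1 + 4*((1/3)/(-4))) = -4 + (1 + 4*((1/3)*(-1/4))) = -4 + (1 + 4*(-1/12)) = -4 + (1 - 1/3) = -4 + 2/3 = -10/3)
7422*J(5) = 7422*(-10/3) = -24740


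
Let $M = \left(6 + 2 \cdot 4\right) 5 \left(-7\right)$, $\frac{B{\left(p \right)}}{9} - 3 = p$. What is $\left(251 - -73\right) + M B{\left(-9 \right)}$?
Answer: $26784$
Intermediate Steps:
$B{\left(p \right)} = 27 + 9 p$
$M = -490$ ($M = \left(6 + 8\right) 5 \left(-7\right) = 14 \cdot 5 \left(-7\right) = 70 \left(-7\right) = -490$)
$\left(251 - -73\right) + M B{\left(-9 \right)} = \left(251 - -73\right) - 490 \left(27 + 9 \left(-9\right)\right) = \left(251 + 73\right) - 490 \left(27 - 81\right) = 324 - -26460 = 324 + 26460 = 26784$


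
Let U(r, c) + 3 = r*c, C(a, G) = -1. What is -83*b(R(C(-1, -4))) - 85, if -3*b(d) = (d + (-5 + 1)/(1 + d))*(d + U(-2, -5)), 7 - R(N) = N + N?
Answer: 55829/15 ≈ 3721.9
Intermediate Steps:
R(N) = 7 - 2*N (R(N) = 7 - (N + N) = 7 - 2*N)
U(r, c) = -3 + c*r (U(r, c) = -3 + r*c = -3 + c*r)
b(d) = -(7 + d)*(d - 4/(1 + d))/3 (b(d) = -(d + (-5 + 1)/(1 + d))*(d + (-3 - 5*(-2)))/3 = -(d - 4/(1 + d))*(d + (-3 + 10))/3 = -(d - 4/(1 + d))*(d + 7)/3 = -(d - 4/(1 + d))*(7 + d)/3 = -(7 + d)*(d - 4/(1 + d))/3)
-83*b(R(C(-1, -4))) - 85 = -83*(28 - (7 - 2*(-1))³ - 8*(7 - 2*(-1))² - 3*(7 - 2*(-1)))/(3*(1 + (7 - 2*(-1)))) - 85 = -83*(28 - (7 + 2)³ - 8*(7 + 2)² - 3*(7 + 2))/(3*(1 + (7 + 2))) - 85 = -83*(28 - 1*9³ - 8*9² - 3*9)/(3*(1 + 9)) - 85 = -83*(28 - 1*729 - 8*81 - 27)/(3*10) - 85 = -83*(28 - 729 - 648 - 27)/(3*10) - 85 = -83*(-1376)/(3*10) - 85 = -83*(-688/15) - 85 = 57104/15 - 85 = 55829/15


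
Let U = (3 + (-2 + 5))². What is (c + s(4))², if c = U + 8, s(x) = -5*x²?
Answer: 1296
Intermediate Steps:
U = 36 (U = (3 + 3)² = 6² = 36)
c = 44 (c = 36 + 8 = 44)
(c + s(4))² = (44 - 5*4²)² = (44 - 5*16)² = (44 - 80)² = (-36)² = 1296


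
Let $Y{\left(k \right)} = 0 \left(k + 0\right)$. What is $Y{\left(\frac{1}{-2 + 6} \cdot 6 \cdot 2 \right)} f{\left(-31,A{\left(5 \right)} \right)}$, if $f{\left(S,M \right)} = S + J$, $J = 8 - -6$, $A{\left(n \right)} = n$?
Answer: $0$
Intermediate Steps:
$Y{\left(k \right)} = 0$ ($Y{\left(k \right)} = 0 k = 0$)
$J = 14$ ($J = 8 + 6 = 14$)
$f{\left(S,M \right)} = 14 + S$ ($f{\left(S,M \right)} = S + 14 = 14 + S$)
$Y{\left(\frac{1}{-2 + 6} \cdot 6 \cdot 2 \right)} f{\left(-31,A{\left(5 \right)} \right)} = 0 \left(14 - 31\right) = 0 \left(-17\right) = 0$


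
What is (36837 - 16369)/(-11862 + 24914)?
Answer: 5117/3263 ≈ 1.5682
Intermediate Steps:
(36837 - 16369)/(-11862 + 24914) = 20468/13052 = 20468*(1/13052) = 5117/3263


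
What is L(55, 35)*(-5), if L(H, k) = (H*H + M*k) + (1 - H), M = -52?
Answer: -5755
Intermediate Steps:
L(H, k) = 1 + H² - H - 52*k (L(H, k) = (H*H - 52*k) + (1 - H) = (H² - 52*k) + (1 - H) = 1 + H² - H - 52*k)
L(55, 35)*(-5) = (1 + 55² - 1*55 - 52*35)*(-5) = (1 + 3025 - 55 - 1820)*(-5) = 1151*(-5) = -5755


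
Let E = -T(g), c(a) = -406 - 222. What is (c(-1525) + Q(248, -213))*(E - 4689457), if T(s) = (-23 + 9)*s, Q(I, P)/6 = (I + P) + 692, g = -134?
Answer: -17517437422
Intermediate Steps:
Q(I, P) = 4152 + 6*I + 6*P (Q(I, P) = 6*((I + P) + 692) = 6*(692 + I + P) = 4152 + 6*I + 6*P)
c(a) = -628
T(s) = -14*s
E = -1876 (E = -(-14)*(-134) = -1*1876 = -1876)
(c(-1525) + Q(248, -213))*(E - 4689457) = (-628 + (4152 + 6*248 + 6*(-213)))*(-1876 - 4689457) = (-628 + (4152 + 1488 - 1278))*(-4691333) = (-628 + 4362)*(-4691333) = 3734*(-4691333) = -17517437422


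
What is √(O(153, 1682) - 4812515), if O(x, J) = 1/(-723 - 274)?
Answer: 4*I*√298980201477/997 ≈ 2193.7*I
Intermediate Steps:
O(x, J) = -1/997 (O(x, J) = 1/(-997) = -1/997)
√(O(153, 1682) - 4812515) = √(-1/997 - 4812515) = √(-4798077456/997) = 4*I*√298980201477/997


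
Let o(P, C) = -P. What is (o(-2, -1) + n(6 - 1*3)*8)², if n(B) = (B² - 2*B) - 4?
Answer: 36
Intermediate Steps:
n(B) = -4 + B² - 2*B
(o(-2, -1) + n(6 - 1*3)*8)² = (-1*(-2) + (-4 + (6 - 1*3)² - 2*(6 - 1*3))*8)² = (2 + (-4 + (6 - 3)² - 2*(6 - 3))*8)² = (2 + (-4 + 3² - 2*3)*8)² = (2 + (-4 + 9 - 6)*8)² = (2 - 1*8)² = (2 - 8)² = (-6)² = 36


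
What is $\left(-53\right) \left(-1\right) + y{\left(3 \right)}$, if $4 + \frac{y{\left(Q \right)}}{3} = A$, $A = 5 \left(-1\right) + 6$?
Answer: $44$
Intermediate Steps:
$A = 1$ ($A = -5 + 6 = 1$)
$y{\left(Q \right)} = -9$ ($y{\left(Q \right)} = -12 + 3 \cdot 1 = -12 + 3 = -9$)
$\left(-53\right) \left(-1\right) + y{\left(3 \right)} = \left(-53\right) \left(-1\right) - 9 = 53 - 9 = 44$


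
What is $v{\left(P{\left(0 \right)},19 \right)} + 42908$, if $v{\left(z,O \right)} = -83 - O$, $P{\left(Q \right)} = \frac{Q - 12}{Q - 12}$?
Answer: $42806$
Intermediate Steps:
$P{\left(Q \right)} = 1$ ($P{\left(Q \right)} = \frac{-12 + Q}{Q - 12} = \frac{-12 + Q}{-12 + Q} = 1$)
$v{\left(P{\left(0 \right)},19 \right)} + 42908 = \left(-83 - 19\right) + 42908 = -102 + 42908 = 42806$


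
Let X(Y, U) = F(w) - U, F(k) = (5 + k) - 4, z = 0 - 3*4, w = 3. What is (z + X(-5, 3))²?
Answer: 121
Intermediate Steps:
z = -12 (z = 0 - 12 = -12)
F(k) = 1 + k
X(Y, U) = 4 - U (X(Y, U) = (1 + 3) - U = 4 - U)
(z + X(-5, 3))² = (-12 + (4 - 1*3))² = (-12 + (4 - 3))² = (-12 + 1)² = (-11)² = 121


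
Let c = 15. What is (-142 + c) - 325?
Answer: -452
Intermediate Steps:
(-142 + c) - 325 = (-142 + 15) - 325 = -127 - 325 = -452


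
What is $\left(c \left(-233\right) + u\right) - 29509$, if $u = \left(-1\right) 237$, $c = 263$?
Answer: $-91025$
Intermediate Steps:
$u = -237$
$\left(c \left(-233\right) + u\right) - 29509 = \left(263 \left(-233\right) - 237\right) - 29509 = \left(-61279 - 237\right) - 29509 = -61516 - 29509 = -91025$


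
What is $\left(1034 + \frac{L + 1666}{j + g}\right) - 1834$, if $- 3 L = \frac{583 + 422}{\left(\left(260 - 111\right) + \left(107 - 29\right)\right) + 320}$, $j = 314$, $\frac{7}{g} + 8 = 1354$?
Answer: $- \frac{183725916018}{231190097} \approx -794.7$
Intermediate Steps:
$g = \frac{7}{1346}$ ($g = \frac{7}{-8 + 1354} = \frac{7}{1346} \approx 0.0052006$)
$L = - \frac{335}{547}$ ($L = - \frac{\left(583 + 422\right) \frac{1}{\left(\left(260 - 111\right) + \left(107 - 29\right)\right) + 320}}{3} = - \frac{1005 \frac{1}{\left(149 + \left(107 - 29\right)\right) + 320}}{3} = - \frac{1005 \frac{1}{\left(149 + 78\right) + 320}}{3} = - \frac{1005 \frac{1}{227 + 320}}{3} = - \frac{1005 \cdot \frac{1}{547}}{3} = \left(- \frac{1}{3}\right) \frac{1005}{547} = - \frac{335}{547} \approx -0.61243$)
$\left(1034 + \frac{L + 1666}{j + g}\right) - 1834 = \left(1034 + \frac{- \frac{335}{547} + 1666}{314 + \frac{7}{1346}}\right) - 1834 = \left(1034 + \frac{910967}{547 \cdot \frac{422651}{1346}}\right) - 1834 = \left(1034 + \frac{910967}{547} \cdot \frac{1346}{422651}\right) - 1834 = \left(1034 + \frac{1226161582}{231190097}\right) - 1834 = \frac{240276721880}{231190097} - 1834 = - \frac{183725916018}{231190097}$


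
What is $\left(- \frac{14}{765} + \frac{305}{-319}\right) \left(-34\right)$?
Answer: $\frac{475582}{14355} \approx 33.13$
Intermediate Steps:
$\left(- \frac{14}{765} + \frac{305}{-319}\right) \left(-34\right) = \left(\left(-14\right) \frac{1}{765} + 305 \left(- \frac{1}{319}\right)\right) \left(-34\right) = \left(- \frac{14}{765} - \frac{305}{319}\right) \left(-34\right) = \left(- \frac{237791}{244035}\right) \left(-34\right) = \frac{475582}{14355}$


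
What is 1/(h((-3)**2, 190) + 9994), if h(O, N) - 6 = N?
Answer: 1/10190 ≈ 9.8135e-5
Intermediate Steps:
h(O, N) = 6 + N
1/(h((-3)**2, 190) + 9994) = 1/((6 + 190) + 9994) = 1/(196 + 9994) = 1/10190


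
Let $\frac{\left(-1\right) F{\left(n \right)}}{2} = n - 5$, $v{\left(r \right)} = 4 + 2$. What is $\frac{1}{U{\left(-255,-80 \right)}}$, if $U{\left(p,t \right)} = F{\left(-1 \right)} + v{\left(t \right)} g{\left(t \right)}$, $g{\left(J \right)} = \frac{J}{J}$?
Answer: $\frac{1}{18} \approx 0.055556$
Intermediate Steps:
$g{\left(J \right)} = 1$
$v{\left(r \right)} = 6$
$F{\left(n \right)} = 10 - 2 n$ ($F{\left(n \right)} = - 2 \left(n - 5\right) = - 2 \left(-5 + n\right) = 10 - 2 n$)
$U{\left(p,t \right)} = 18$ ($U{\left(p,t \right)} = \left(10 - -2\right) + 6 \cdot 1 = \left(10 + 2\right) + 6 = 12 + 6 = 18$)
$\frac{1}{U{\left(-255,-80 \right)}} = \frac{1}{18}$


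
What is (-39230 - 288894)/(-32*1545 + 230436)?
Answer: -82031/45249 ≈ -1.8129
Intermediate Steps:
(-39230 - 288894)/(-32*1545 + 230436) = -328124/(-49440 + 230436) = -328124/180996 = -328124*1/180996 = -82031/45249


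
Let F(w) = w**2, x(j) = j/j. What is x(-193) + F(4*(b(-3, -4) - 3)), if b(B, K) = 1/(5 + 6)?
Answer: 16505/121 ≈ 136.41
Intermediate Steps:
b(B, K) = 1/11
x(j) = 1
x(-193) + F(4*(b(-3, -4) - 3)) = 1 + (4*(1/11 - 3))**2 = 1 + (4*(-32/11))**2 = 1 + (-128/11)**2 = 1 + 16384/121 = 16505/121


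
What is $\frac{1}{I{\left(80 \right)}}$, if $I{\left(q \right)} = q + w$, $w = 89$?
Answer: $\frac{1}{169} \approx 0.0059172$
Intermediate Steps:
$I{\left(q \right)} = 89 + q$ ($I{\left(q \right)} = q + 89 = 89 + q$)
$\frac{1}{I{\left(80 \right)}} = \frac{1}{89 + 80} = \frac{1}{169}$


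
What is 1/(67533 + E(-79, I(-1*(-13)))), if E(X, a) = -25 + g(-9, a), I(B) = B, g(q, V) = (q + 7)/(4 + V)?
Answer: 17/1147634 ≈ 1.4813e-5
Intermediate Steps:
g(q, V) = (7 + q)/(4 + V)
E(X, a) = -25 - 2/(4 + a) (E(X, a) = -25 + (7 - 9)/(4 + a) = -25 - 2/(4 + a))
1/(67533 + E(-79, I(-1*(-13)))) = 1/(67533 + (-102 - (-25)*(-13))/(4 - 1*(-13))) = 1/(67533 + (-102 - 25*13)/(4 + 13)) = 1/(67533 + (-102 - 325)/17) = 1/(67533 + (1/17)*(-427)) = 1/(67533 - 427/17) = 1/(1147634/17) = 17/1147634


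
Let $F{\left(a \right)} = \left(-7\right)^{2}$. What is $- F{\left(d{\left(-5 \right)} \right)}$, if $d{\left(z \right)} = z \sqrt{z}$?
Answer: $-49$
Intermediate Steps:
$d{\left(z \right)} = z^{\frac{3}{2}}$
$F{\left(a \right)} = 49$
$- F{\left(d{\left(-5 \right)} \right)} = \left(-1\right) 49 = -49$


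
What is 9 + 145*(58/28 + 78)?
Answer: 162671/14 ≈ 11619.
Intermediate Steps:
9 + 145*(58/28 + 78) = 9 + 145*(58*(1/28) + 78) = 9 + 145*(29/14 + 78) = 9 + 145*(1121/14) = 9 + 162545/14 = 162671/14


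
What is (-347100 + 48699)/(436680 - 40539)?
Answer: -99467/132047 ≈ -0.75327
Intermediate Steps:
(-347100 + 48699)/(436680 - 40539) = -298401/396141 = -298401*1/396141 = -99467/132047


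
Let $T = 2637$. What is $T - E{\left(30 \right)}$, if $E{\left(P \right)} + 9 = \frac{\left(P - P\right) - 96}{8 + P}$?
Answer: $\frac{50322}{19} \approx 2648.5$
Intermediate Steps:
$E{\left(P \right)} = -9 - \frac{96}{8 + P}$ ($E{\left(P \right)} = -9 + \frac{\left(P - P\right) - 96}{8 + P} = -9 + \frac{0 - 96}{8 + P} = -9 - \frac{96}{8 + P}$)
$T - E{\left(30 \right)} = 2637 - \frac{3 \left(-56 - 90\right)}{8 + 30} = 2637 - \frac{3 \left(-56 - 90\right)}{38} = 2637 - 3 \cdot \frac{1}{38} \left(-146\right) = 2637 - - \frac{219}{19} = 2637 + \frac{219}{19} = \frac{50322}{19}$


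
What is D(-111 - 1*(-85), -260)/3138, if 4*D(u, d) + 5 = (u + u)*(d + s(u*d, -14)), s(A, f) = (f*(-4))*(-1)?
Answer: 16427/12552 ≈ 1.3087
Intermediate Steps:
s(A, f) = 4*f (s(A, f) = -4*f*(-1) = 4*f)
D(u, d) = -5/4 + u*(-56 + d)/2 (D(u, d) = -5/4 + ((u + u)*(d + 4*(-14)))/4 = -5/4 + ((2*u)*(d - 56))/4 = -5/4 + ((2*u)*(-56 + d))/4 = -5/4 + (2*u*(-56 + d))/4 = -5/4 + u*(-56 + d)/2)
D(-111 - 1*(-85), -260)/3138 = (-5/4 - 28*(-111 - 1*(-85)) + (1/2)*(-260)*(-111 - 1*(-85)))/3138 = (-5/4 - 28*(-111 + 85) + (1/2)*(-260)*(-111 + 85))*(1/3138) = (-5/4 - 28*(-26) + (1/2)*(-260)*(-26))*(1/3138) = (-5/4 + 728 + 3380)*(1/3138) = (16427/4)*(1/3138) = 16427/12552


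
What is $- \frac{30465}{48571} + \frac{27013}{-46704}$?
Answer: $- \frac{390697969}{324065712} \approx -1.2056$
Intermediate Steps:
$- \frac{30465}{48571} + \frac{27013}{-46704} = \left(-30465\right) \frac{1}{48571} + 27013 \left(- \frac{1}{46704}\right) = - \frac{30465}{48571} - \frac{3859}{6672} = - \frac{390697969}{324065712}$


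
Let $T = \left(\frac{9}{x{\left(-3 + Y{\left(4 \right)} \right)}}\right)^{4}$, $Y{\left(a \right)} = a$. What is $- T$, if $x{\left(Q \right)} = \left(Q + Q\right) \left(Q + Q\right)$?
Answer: $- \frac{6561}{256} \approx -25.629$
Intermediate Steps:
$x{\left(Q \right)} = 4 Q^{2}$ ($x{\left(Q \right)} = 2 Q 2 Q = 4 Q^{2}$)
$T = \frac{6561}{256}$ ($T = \left(\frac{9}{4 \left(-3 + 4\right)^{2}}\right)^{4} = \left(\frac{9}{4 \cdot 1^{2}}\right)^{4} = \left(\frac{9}{4 \cdot 1}\right)^{4} = \left(\frac{9}{4}\right)^{4} = \frac{6561}{256} \approx 25.629$)
$- T = \left(-1\right) \frac{6561}{256} = - \frac{6561}{256}$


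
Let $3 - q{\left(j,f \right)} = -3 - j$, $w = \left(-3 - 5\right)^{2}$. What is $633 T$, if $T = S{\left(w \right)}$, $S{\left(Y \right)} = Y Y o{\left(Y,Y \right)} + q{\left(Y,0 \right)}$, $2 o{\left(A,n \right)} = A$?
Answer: $83012886$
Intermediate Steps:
$o{\left(A,n \right)} = \frac{A}{2}$
$w = 64$ ($w = \left(-8\right)^{2} = 64$)
$q{\left(j,f \right)} = 6 + j$ ($q{\left(j,f \right)} = 3 - \left(-3 - j\right) = 3 + \left(3 + j\right) = 6 + j$)
$S{\left(Y \right)} = 6 + Y + \frac{Y^{3}}{2}$ ($S{\left(Y \right)} = Y Y \frac{Y}{2} + \left(6 + Y\right) = Y^{2} \frac{Y}{2} + \left(6 + Y\right) = \frac{Y^{3}}{2} + \left(6 + Y\right) = 6 + Y + \frac{Y^{3}}{2}$)
$T = 131142$ ($T = 6 + 64 + \frac{64^{3}}{2} = 6 + 64 + \frac{1}{2} \cdot 262144 = 6 + 64 + 131072 = 131142$)
$633 T = 633 \cdot 131142 = 83012886$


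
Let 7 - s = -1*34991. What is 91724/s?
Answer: 45862/17499 ≈ 2.6208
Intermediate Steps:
s = 34998 (s = 7 - (-1)*34991 = 7 - 1*(-34991) = 7 + 34991 = 34998)
91724/s = 91724/34998 = 91724*(1/34998) = 45862/17499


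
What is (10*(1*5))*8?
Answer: 400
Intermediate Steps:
(10*(1*5))*8 = (10*5)*8 = 50*8 = 400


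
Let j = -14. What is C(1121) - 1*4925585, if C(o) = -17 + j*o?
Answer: -4941296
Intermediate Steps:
C(o) = -17 - 14*o
C(1121) - 1*4925585 = (-17 - 14*1121) - 1*4925585 = (-17 - 15694) - 4925585 = -15711 - 4925585 = -4941296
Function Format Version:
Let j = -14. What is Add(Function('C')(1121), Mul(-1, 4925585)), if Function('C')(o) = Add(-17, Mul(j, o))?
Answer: -4941296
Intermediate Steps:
Function('C')(o) = Add(-17, Mul(-14, o))
Add(Function('C')(1121), Mul(-1, 4925585)) = Add(Add(-17, Mul(-14, 1121)), Mul(-1, 4925585)) = Add(Add(-17, -15694), -4925585) = Add(-15711, -4925585) = -4941296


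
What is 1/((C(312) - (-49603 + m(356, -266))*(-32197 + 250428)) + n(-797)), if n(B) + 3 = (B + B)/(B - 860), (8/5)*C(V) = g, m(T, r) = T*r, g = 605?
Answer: 13256/417438272740073 ≈ 3.1756e-11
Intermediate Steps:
C(V) = 3025/8 (C(V) = (5/8)*605 = 3025/8)
n(B) = -3 + 2*B/(-860 + B) (n(B) = -3 + (B + B)/(B - 860) = -3 + (2*B)/(-860 + B) = -3 + 2*B/(-860 + B))
1/((C(312) - (-49603 + m(356, -266))*(-32197 + 250428)) + n(-797)) = 1/((3025/8 - (-49603 + 356*(-266))*(-32197 + 250428)) + (2580 - 1*(-797))/(-860 - 797)) = 1/((3025/8 - (-49603 - 94696)*218231) + (2580 + 797)/(-1657)) = 1/((3025/8 - (-144299)*218231) - 1/1657*3377) = 1/((3025/8 - 1*(-31490515069)) - 3377/1657) = 1/((3025/8 + 31490515069) - 3377/1657) = 1/(251924123577/8 - 3377/1657) = 1/(417438272740073/13256) = 13256/417438272740073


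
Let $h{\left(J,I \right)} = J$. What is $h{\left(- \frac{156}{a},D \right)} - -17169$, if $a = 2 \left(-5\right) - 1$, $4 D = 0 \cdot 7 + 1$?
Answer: $\frac{189015}{11} \approx 17183.0$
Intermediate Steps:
$D = \frac{1}{4}$ ($D = \frac{0 \cdot 7 + 1}{4} = \frac{0 + 1}{4} = \frac{1}{4} \cdot 1 = \frac{1}{4} \approx 0.25$)
$a = -11$ ($a = -10 - 1 = -11$)
$h{\left(- \frac{156}{a},D \right)} - -17169 = - \frac{156}{-11} - -17169 = \left(-156\right) \left(- \frac{1}{11}\right) + 17169 = \frac{156}{11} + 17169 = \frac{189015}{11}$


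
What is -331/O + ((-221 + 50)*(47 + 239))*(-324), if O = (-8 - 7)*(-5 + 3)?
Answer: 475365989/30 ≈ 1.5846e+7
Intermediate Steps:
O = 30 (O = -15*(-2) = 30)
-331/O + ((-221 + 50)*(47 + 239))*(-324) = -331/30 + ((-221 + 50)*(47 + 239))*(-324) = -331*1/30 - 171*286*(-324) = -331/30 - 48906*(-324) = -331/30 + 15845544 = 475365989/30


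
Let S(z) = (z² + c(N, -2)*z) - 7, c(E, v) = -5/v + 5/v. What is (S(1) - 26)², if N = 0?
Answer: 1024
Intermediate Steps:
c(E, v) = 0
S(z) = -7 + z² (S(z) = (z² + 0*z) - 7 = (z² + 0) - 7 = z² - 7 = -7 + z²)
(S(1) - 26)² = ((-7 + 1²) - 26)² = ((-7 + 1) - 26)² = (-6 - 26)² = (-32)² = 1024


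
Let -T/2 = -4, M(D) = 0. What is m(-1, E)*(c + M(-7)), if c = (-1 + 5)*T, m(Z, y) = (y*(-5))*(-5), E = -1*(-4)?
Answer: 3200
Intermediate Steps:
E = 4
T = 8 (T = -2*(-4) = 8)
m(Z, y) = 25*y (m(Z, y) = -5*y*(-5) = 25*y)
c = 32 (c = (-1 + 5)*8 = 4*8 = 32)
m(-1, E)*(c + M(-7)) = (25*4)*(32 + 0) = 100*32 = 3200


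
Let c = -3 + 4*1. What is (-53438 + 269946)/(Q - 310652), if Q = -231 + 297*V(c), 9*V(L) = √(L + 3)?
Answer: -216508/310817 ≈ -0.69658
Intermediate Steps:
c = 1 (c = -3 + 4 = 1)
V(L) = √(3 + L)/9 (V(L) = √(L + 3)/9 = √(3 + L)/9)
Q = -165 (Q = -231 + 297*(√(3 + 1)/9) = -231 + 297*(√4/9) = -231 + 297*((⅑)*2) = -231 + 297*(2/9) = -231 + 66 = -165)
(-53438 + 269946)/(Q - 310652) = (-53438 + 269946)/(-165 - 310652) = 216508/(-310817) = 216508*(-1/310817) = -216508/310817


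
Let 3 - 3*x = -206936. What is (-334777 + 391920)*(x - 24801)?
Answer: 7573504648/3 ≈ 2.5245e+9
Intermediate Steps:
x = 206939/3 (x = 1 - 1/3*(-206936) = 1 + 206936/3 = 206939/3 ≈ 68980.)
(-334777 + 391920)*(x - 24801) = (-334777 + 391920)*(206939/3 - 24801) = 57143*(132536/3) = 7573504648/3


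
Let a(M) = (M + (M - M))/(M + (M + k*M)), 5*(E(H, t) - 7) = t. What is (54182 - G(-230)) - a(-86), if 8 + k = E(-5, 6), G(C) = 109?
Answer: 594798/11 ≈ 54073.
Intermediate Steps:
E(H, t) = 7 + t/5
k = ⅕ (k = -8 + (7 + (⅕)*6) = -8 + (7 + 6/5) = -8 + 41/5 = ⅕ ≈ 0.20000)
a(M) = 5/11 (a(M) = (M + (M - M))/(M + (M + M/5)) = (M + 0)/(M + 6*M/5) = M/((11*M/5)) = M*(5/(11*M)) = 5/11)
(54182 - G(-230)) - a(-86) = (54182 - 1*109) - 1*5/11 = (54182 - 109) - 5/11 = 54073 - 5/11 = 594798/11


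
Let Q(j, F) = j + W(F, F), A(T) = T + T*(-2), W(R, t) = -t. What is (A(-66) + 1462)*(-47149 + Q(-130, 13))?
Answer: -72262176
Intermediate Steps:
A(T) = -T (A(T) = T - 2*T = -T)
Q(j, F) = j - F
(A(-66) + 1462)*(-47149 + Q(-130, 13)) = (-1*(-66) + 1462)*(-47149 + (-130 - 1*13)) = (66 + 1462)*(-47149 + (-130 - 13)) = 1528*(-47149 - 143) = 1528*(-47292) = -72262176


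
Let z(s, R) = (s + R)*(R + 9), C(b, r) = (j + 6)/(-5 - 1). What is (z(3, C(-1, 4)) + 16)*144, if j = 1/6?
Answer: 41113/9 ≈ 4568.1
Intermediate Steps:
j = ⅙ ≈ 0.16667
C(b, r) = -37/36 (C(b, r) = (⅙ + 6)/(-5 - 1) = (37/6)/(-6) = (37/6)*(-⅙) = -37/36)
z(s, R) = (9 + R)*(R + s) (z(s, R) = (R + s)*(9 + R) = (9 + R)*(R + s))
(z(3, C(-1, 4)) + 16)*144 = (((-37/36)² + 9*(-37/36) + 9*3 - 37/36*3) + 16)*144 = ((1369/1296 - 37/4 + 27 - 37/12) + 16)*144 = (20377/1296 + 16)*144 = (41113/1296)*144 = 41113/9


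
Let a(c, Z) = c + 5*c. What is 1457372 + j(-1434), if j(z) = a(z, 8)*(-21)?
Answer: 1638056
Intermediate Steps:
a(c, Z) = 6*c
j(z) = -126*z (j(z) = (6*z)*(-21) = -126*z)
1457372 + j(-1434) = 1457372 - 126*(-1434) = 1457372 + 180684 = 1638056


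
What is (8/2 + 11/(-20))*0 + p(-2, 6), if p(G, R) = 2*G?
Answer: -4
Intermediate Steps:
(8/2 + 11/(-20))*0 + p(-2, 6) = (8/2 + 11/(-20))*0 + 2*(-2) = (8*(½) + 11*(-1/20))*0 - 4 = (4 - 11/20)*0 - 4 = (69/20)*0 - 4 = 0 - 4 = -4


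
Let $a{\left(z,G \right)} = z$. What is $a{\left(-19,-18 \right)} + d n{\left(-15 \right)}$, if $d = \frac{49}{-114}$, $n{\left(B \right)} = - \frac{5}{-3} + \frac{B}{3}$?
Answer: $- \frac{3004}{171} \approx -17.567$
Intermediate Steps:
$n{\left(B \right)} = \frac{5}{3} + \frac{B}{3}$ ($n{\left(B \right)} = \left(-5\right) \left(- \frac{1}{3}\right) + B \frac{1}{3} = \frac{5}{3} + \frac{B}{3}$)
$d = - \frac{49}{114}$ ($d = 49 \left(- \frac{1}{114}\right) = - \frac{49}{114} \approx -0.42982$)
$a{\left(-19,-18 \right)} + d n{\left(-15 \right)} = -19 - \frac{49 \left(\frac{5}{3} + \frac{1}{3} \left(-15\right)\right)}{114} = -19 - \frac{49 \left(\frac{5}{3} - 5\right)}{114} = -19 - - \frac{245}{171} = -19 + \frac{245}{171} = - \frac{3004}{171}$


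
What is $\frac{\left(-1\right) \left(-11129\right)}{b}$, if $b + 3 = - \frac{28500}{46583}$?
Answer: $- \frac{518422207}{168249} \approx -3081.3$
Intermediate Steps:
$b = - \frac{168249}{46583}$ ($b = -3 - \frac{28500}{46583} = - \frac{168249}{46583} \approx -3.6118$)
$\frac{\left(-1\right) \left(-11129\right)}{b} = \frac{\left(-1\right) \left(-11129\right)}{- \frac{168249}{46583}} = 11129 \left(- \frac{46583}{168249}\right) = - \frac{518422207}{168249}$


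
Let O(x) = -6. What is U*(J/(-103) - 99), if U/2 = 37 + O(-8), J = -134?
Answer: -623906/103 ≈ -6057.3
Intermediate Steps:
U = 62 (U = 2*(37 - 6) = 2*31 = 62)
U*(J/(-103) - 99) = 62*(-134/(-103) - 99) = 62*(-134*(-1/103) - 99) = 62*(134/103 - 99) = 62*(-10063/103) = -623906/103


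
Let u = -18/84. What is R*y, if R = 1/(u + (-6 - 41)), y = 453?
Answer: -6342/661 ≈ -9.5946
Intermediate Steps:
u = -3/14 (u = -18*1/84 = -3/14 ≈ -0.21429)
R = -14/661 (R = 1/(-3/14 + (-6 - 41)) = 1/(-3/14 - 47) = 1/(-661/14) = -14/661 ≈ -0.021180)
R*y = -14/661*453 = -6342/661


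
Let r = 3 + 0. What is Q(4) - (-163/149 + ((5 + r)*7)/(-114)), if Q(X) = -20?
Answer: -156397/8493 ≈ -18.415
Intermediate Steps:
r = 3
Q(4) - (-163/149 + ((5 + r)*7)/(-114)) = -20 - (-163/149 + ((5 + 3)*7)/(-114)) = -20 - (-163*1/149 + (8*7)*(-1/114)) = -20 - (-163/149 + 56*(-1/114)) = -20 - (-163/149 - 28/57) = -20 - 1*(-13463/8493) = -20 + 13463/8493 = -156397/8493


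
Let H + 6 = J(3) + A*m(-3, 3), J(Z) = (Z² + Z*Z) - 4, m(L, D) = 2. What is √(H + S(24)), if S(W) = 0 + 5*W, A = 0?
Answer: 8*√2 ≈ 11.314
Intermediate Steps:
S(W) = 5*W
J(Z) = -4 + 2*Z² (J(Z) = (Z² + Z²) - 4 = 2*Z² - 4 = -4 + 2*Z²)
H = 8 (H = -6 + ((-4 + 2*3²) + 0*2) = -6 + ((-4 + 2*9) + 0) = -6 + ((-4 + 18) + 0) = -6 + (14 + 0) = -6 + 14 = 8)
√(H + S(24)) = √(8 + 5*24) = √(8 + 120) = √128 = 8*√2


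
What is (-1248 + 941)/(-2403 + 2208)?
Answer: 307/195 ≈ 1.5744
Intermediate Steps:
(-1248 + 941)/(-2403 + 2208) = -307/(-195) = -307*(-1/195) = 307/195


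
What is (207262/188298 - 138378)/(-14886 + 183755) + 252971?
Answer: 365630392551760/1445349771 ≈ 2.5297e+5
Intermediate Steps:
(207262/188298 - 138378)/(-14886 + 183755) + 252971 = (207262*(1/188298) - 138378)/168869 + 252971 = (9421/8559 - 138378)*(1/168869) + 252971 = -1184367881/8559*1/168869 + 252971 = -1184367881/1445349771 + 252971 = 365630392551760/1445349771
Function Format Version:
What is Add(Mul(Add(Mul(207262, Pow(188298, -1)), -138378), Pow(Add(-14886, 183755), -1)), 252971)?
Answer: Rational(365630392551760, 1445349771) ≈ 2.5297e+5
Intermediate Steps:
Add(Mul(Add(Mul(207262, Pow(188298, -1)), -138378), Pow(Add(-14886, 183755), -1)), 252971) = Add(Mul(Add(Mul(207262, Rational(1, 188298)), -138378), Pow(168869, -1)), 252971) = Add(Mul(Add(Rational(9421, 8559), -138378), Rational(1, 168869)), 252971) = Add(Mul(Rational(-1184367881, 8559), Rational(1, 168869)), 252971) = Add(Rational(-1184367881, 1445349771), 252971) = Rational(365630392551760, 1445349771)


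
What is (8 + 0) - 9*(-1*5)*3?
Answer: 143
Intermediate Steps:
(8 + 0) - 9*(-1*5)*3 = 8 - (-45)*3 = 8 - 9*(-15) = 8 + 135 = 143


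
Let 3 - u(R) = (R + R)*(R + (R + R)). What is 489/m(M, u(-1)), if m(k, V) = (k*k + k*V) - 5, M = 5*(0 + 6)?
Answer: 489/805 ≈ 0.60745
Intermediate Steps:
M = 30 (M = 5*6 = 30)
u(R) = 3 - 6*R² (u(R) = 3 - (R + R)*(R + (R + R)) = 3 - 2*R*(R + 2*R) = 3 - 2*R*3*R = 3 - 6*R²)
m(k, V) = -5 + k² + V*k (m(k, V) = (k² + V*k) - 5 = -5 + k² + V*k)
489/m(M, u(-1)) = 489/(-5 + 30² + (3 - 6*(-1)²)*30) = 489/(-5 + 900 + (3 - 6*1)*30) = 489/(-5 + 900 + (3 - 6)*30) = 489/(-5 + 900 - 3*30) = 489/(-5 + 900 - 90) = 489/805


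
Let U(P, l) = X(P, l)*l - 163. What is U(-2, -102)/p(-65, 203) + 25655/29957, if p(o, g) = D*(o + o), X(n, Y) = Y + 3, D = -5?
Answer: 62859709/3894410 ≈ 16.141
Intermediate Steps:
X(n, Y) = 3 + Y
U(P, l) = -163 + l*(3 + l) (U(P, l) = (3 + l)*l - 163 = l*(3 + l) - 163 = -163 + l*(3 + l))
p(o, g) = -10*o (p(o, g) = -5*(o + o) = -10*o)
U(-2, -102)/p(-65, 203) + 25655/29957 = (-163 - 102*(3 - 102))/((-10*(-65))) + 25655/29957 = (-163 - 102*(-99))/650 + 25655*(1/29957) = (-163 + 10098)*(1/650) + 25655/29957 = 9935*(1/650) + 25655/29957 = 1987/130 + 25655/29957 = 62859709/3894410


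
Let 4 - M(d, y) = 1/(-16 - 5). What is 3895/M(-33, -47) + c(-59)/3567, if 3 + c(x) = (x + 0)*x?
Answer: 58411679/60639 ≈ 963.27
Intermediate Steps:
c(x) = -3 + x² (c(x) = -3 + (x + 0)*x = -3 + x*x = -3 + x²)
M(d, y) = 85/21 (M(d, y) = 4 - 1/(-16 - 5) = 4 - 1/(-21) = 4 - 1*(-1/21) = 4 + 1/21 = 85/21)
3895/M(-33, -47) + c(-59)/3567 = 3895/(85/21) + (-3 + (-59)²)/3567 = 3895*(21/85) + (-3 + 3481)*(1/3567) = 16359/17 + 3478*(1/3567) = 16359/17 + 3478/3567 = 58411679/60639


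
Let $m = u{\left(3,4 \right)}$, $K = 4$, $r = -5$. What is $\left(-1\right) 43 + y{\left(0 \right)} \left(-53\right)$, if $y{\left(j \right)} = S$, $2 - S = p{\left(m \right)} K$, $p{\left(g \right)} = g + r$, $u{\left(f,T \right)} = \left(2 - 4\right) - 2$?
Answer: $-2057$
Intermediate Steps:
$u{\left(f,T \right)} = -4$ ($u{\left(f,T \right)} = -2 - 2 = -4$)
$m = -4$
$p{\left(g \right)} = -5 + g$ ($p{\left(g \right)} = g - 5 = -5 + g$)
$S = 38$ ($S = 2 - \left(-5 - 4\right) 4 = 2 - \left(-9\right) 4 = 2 - -36 = 2 + 36 = 38$)
$y{\left(j \right)} = 38$
$\left(-1\right) 43 + y{\left(0 \right)} \left(-53\right) = \left(-1\right) 43 + 38 \left(-53\right) = -43 - 2014 = -2057$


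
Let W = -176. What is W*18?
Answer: -3168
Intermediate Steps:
W*18 = -176*18 = -3168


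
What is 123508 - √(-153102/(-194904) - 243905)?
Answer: 123508 - I*√64342557148863/16242 ≈ 1.2351e+5 - 493.87*I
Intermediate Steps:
123508 - √(-153102/(-194904) - 243905) = 123508 - √(-153102*(-1/194904) - 243905) = 123508 - √(25517/32484 - 243905) = 123508 - √(-7922984503/32484) = 123508 - I*√64342557148863/16242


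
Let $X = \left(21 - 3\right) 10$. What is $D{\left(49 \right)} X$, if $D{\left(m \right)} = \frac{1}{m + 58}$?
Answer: $\frac{180}{107} \approx 1.6822$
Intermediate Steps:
$D{\left(m \right)} = \frac{1}{58 + m}$
$X = 180$ ($X = 18 \cdot 10 = 180$)
$D{\left(49 \right)} X = \frac{1}{58 + 49} \cdot 180 = \frac{1}{107} \cdot 180 = \frac{180}{107}$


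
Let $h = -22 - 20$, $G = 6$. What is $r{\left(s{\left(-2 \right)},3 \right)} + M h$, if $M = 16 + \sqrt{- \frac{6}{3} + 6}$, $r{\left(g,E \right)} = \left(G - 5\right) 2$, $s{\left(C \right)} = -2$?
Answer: $-754$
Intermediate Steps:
$r{\left(g,E \right)} = 2$ ($r{\left(g,E \right)} = \left(6 - 5\right) 2 = 1 \cdot 2 = 2$)
$M = 18$ ($M = 16 + \sqrt{\left(-6\right) \frac{1}{3} + 6} = 16 + \sqrt{-2 + 6} = 16 + \sqrt{4} = 16 + 2 = 18$)
$h = -42$
$r{\left(s{\left(-2 \right)},3 \right)} + M h = 2 + 18 \left(-42\right) = 2 - 756 = -754$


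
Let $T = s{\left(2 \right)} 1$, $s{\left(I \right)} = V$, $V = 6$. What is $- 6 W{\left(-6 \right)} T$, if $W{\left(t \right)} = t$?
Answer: $216$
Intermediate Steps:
$s{\left(I \right)} = 6$
$T = 6$ ($T = 6 \cdot 1 = 6$)
$- 6 W{\left(-6 \right)} T = \left(-6\right) \left(-6\right) 6 = 36 \cdot 6 = 216$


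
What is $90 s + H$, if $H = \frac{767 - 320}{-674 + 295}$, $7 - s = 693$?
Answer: $- \frac{23399907}{379} \approx -61741.0$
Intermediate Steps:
$s = -686$ ($s = 7 - 693 = -686$)
$H = - \frac{447}{379}$ ($H = \frac{447}{-379} = 447 \left(- \frac{1}{379}\right) = - \frac{447}{379} \approx -1.1794$)
$90 s + H = 90 \left(-686\right) - \frac{447}{379} = -61740 - \frac{447}{379} = - \frac{23399907}{379}$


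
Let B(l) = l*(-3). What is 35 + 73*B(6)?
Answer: -1279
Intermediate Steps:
B(l) = -3*l
35 + 73*B(6) = 35 + 73*(-3*6) = 35 + 73*(-18) = 35 - 1314 = -1279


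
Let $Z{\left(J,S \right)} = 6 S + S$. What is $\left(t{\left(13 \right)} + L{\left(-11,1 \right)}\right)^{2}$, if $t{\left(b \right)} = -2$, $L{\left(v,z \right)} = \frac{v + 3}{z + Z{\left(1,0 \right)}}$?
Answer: $100$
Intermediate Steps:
$Z{\left(J,S \right)} = 7 S$
$L{\left(v,z \right)} = \frac{3 + v}{z}$ ($L{\left(v,z \right)} = \frac{v + 3}{z + 7 \cdot 0} = \frac{3 + v}{z + 0} = \frac{3 + v}{z}$)
$\left(t{\left(13 \right)} + L{\left(-11,1 \right)}\right)^{2} = \left(-2 + \frac{3 - 11}{1}\right)^{2} = \left(-2 + 1 \left(-8\right)\right)^{2} = \left(-2 - 8\right)^{2} = \left(-10\right)^{2} = 100$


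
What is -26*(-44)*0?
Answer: 0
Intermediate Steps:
-26*(-44)*0 = 1144*0 = 0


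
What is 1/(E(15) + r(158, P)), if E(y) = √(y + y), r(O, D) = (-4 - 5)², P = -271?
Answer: 27/2177 - √30/6531 ≈ 0.011564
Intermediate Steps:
r(O, D) = 81 (r(O, D) = (-9)² = 81)
E(y) = √2*√y (E(y) = √(2*y) = √2*√y)
1/(E(15) + r(158, P)) = 1/(√2*√15 + 81) = 1/(√30 + 81) = 1/(81 + √30)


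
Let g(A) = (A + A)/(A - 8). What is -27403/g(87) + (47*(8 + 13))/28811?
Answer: -1327041427/106662 ≈ -12442.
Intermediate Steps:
g(A) = 2*A/(-8 + A) (g(A) = (2*A)/(-8 + A) = 2*A/(-8 + A))
-27403/g(87) + (47*(8 + 13))/28811 = -27403/(2*87/(-8 + 87)) + (47*(8 + 13))/28811 = -27403/(2*87/79) + (47*21)*(1/28811) = -27403/(2*87*(1/79)) + 987*(1/28811) = -27403/174/79 + 21/613 = -27403*79/174 + 21/613 = -2164837/174 + 21/613 = -1327041427/106662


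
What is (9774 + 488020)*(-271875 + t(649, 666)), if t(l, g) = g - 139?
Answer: -135075406312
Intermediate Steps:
t(l, g) = -139 + g
(9774 + 488020)*(-271875 + t(649, 666)) = (9774 + 488020)*(-271875 + (-139 + 666)) = 497794*(-271875 + 527) = 497794*(-271348) = -135075406312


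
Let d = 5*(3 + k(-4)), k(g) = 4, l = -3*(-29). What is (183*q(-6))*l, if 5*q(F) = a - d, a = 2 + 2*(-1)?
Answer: -111447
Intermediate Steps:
l = 87
d = 35 (d = 5*(3 + 4) = 5*7 = 35)
a = 0 (a = 2 - 2 = 0)
q(F) = -7 (q(F) = (0 - 1*35)/5 = (0 - 35)/5 = (⅕)*(-35) = -7)
(183*q(-6))*l = (183*(-7))*87 = -1281*87 = -111447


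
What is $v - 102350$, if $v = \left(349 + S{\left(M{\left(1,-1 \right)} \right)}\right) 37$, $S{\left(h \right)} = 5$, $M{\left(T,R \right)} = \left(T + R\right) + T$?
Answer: $-89252$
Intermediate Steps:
$M{\left(T,R \right)} = R + 2 T$ ($M{\left(T,R \right)} = \left(R + T\right) + T = R + 2 T$)
$v = 13098$ ($v = \left(349 + 5\right) 37 = 354 \cdot 37 = 13098$)
$v - 102350 = 13098 - 102350 = -89252$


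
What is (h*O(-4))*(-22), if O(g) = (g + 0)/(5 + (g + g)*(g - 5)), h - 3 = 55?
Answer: 464/7 ≈ 66.286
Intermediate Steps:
h = 58 (h = 3 + 55 = 58)
O(g) = g/(5 + 2*g*(-5 + g)) (O(g) = g/(5 + (2*g)*(-5 + g)) = g/(5 + 2*g*(-5 + g)))
(h*O(-4))*(-22) = (58*(-4/(5 - 10*(-4) + 2*(-4)**2)))*(-22) = (58*(-4/(5 + 40 + 2*16)))*(-22) = (58*(-4/(5 + 40 + 32)))*(-22) = (58*(-4/77))*(-22) = -232/77*(-22) = 464/7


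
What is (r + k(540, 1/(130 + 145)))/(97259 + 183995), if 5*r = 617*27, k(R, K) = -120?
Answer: 16059/1406270 ≈ 0.011420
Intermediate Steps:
r = 16659/5 (r = (617*27)/5 = (1/5)*16659 = 16659/5 ≈ 3331.8)
(r + k(540, 1/(130 + 145)))/(97259 + 183995) = (16659/5 - 120)/(97259 + 183995) = (16059/5)/281254 = (16059/5)*(1/281254) = 16059/1406270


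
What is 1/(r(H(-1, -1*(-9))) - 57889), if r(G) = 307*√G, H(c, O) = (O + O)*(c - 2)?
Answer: -57889/3356225767 - 921*I*√6/3356225767 ≈ -1.7248e-5 - 6.7218e-7*I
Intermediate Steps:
H(c, O) = 2*O*(-2 + c) (H(c, O) = (2*O)*(-2 + c) = 2*O*(-2 + c))
1/(r(H(-1, -1*(-9))) - 57889) = 1/(307*√(2*(-1*(-9))*(-2 - 1)) - 57889) = 1/(307*√(2*9*(-3)) - 57889) = 1/(307*√(-54) - 57889) = 1/(307*(3*I*√6) - 57889) = 1/(921*I*√6 - 57889) = 1/(-57889 + 921*I*√6)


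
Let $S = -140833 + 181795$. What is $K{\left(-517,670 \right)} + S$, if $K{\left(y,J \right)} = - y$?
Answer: $41479$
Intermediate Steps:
$S = 40962$
$K{\left(-517,670 \right)} + S = \left(-1\right) \left(-517\right) + 40962 = 517 + 40962 = 41479$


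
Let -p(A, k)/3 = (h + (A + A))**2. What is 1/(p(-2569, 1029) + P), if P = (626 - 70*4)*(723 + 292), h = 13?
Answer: -1/78445685 ≈ -1.2748e-8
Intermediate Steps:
p(A, k) = -3*(13 + 2*A)**2 (p(A, k) = -3*(13 + (A + A))**2 = -3*(13 + 2*A)**2)
P = 351190 (P = (626 - 1*280)*1015 = (626 - 280)*1015 = 346*1015 = 351190)
1/(p(-2569, 1029) + P) = 1/(-3*(13 + 2*(-2569))**2 + 351190) = 1/(-3*(13 - 5138)**2 + 351190) = 1/(-3*(-5125)**2 + 351190) = 1/(-3*26265625 + 351190) = 1/(-78796875 + 351190) = 1/(-78445685) = -1/78445685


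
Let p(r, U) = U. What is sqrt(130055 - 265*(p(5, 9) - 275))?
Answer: sqrt(200545) ≈ 447.82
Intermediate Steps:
sqrt(130055 - 265*(p(5, 9) - 275)) = sqrt(130055 - 265*(9 - 275)) = sqrt(130055 - 265*(-266)) = sqrt(130055 + 70490) = sqrt(200545)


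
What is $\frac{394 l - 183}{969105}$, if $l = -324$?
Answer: $- \frac{42613}{323035} \approx -0.13191$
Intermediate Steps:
$\frac{394 l - 183}{969105} = \frac{394 \left(-324\right) - 183}{969105} = \left(-127656 - 183\right) \frac{1}{969105} = \left(-127839\right) \frac{1}{969105} = - \frac{42613}{323035}$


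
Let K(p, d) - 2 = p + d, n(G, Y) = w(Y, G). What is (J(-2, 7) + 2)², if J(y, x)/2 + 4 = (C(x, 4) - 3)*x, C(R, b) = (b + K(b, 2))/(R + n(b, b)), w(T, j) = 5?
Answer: 1156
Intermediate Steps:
n(G, Y) = 5
K(p, d) = 2 + d + p (K(p, d) = 2 + (p + d) = 2 + (d + p) = 2 + d + p)
C(R, b) = (4 + 2*b)/(5 + R) (C(R, b) = (b + (2 + 2 + b))/(R + 5) = (b + (4 + b))/(5 + R) = (4 + 2*b)/(5 + R))
J(y, x) = -8 + 2*x*(-3 + 12/(5 + x)) (J(y, x) = -8 + 2*((2*(2 + 4)/(5 + x) - 3)*x) = -8 + 2*((2*6/(5 + x) - 3)*x) = -8 + 2*((12/(5 + x) - 3)*x) = -8 + 2*((-3 + 12/(5 + x))*x) = -8 + 2*(x*(-3 + 12/(5 + x))) = -8 + 2*x*(-3 + 12/(5 + x)))
(J(-2, 7) + 2)² = (2*(-20 - 7*7 - 3*7²)/(5 + 7) + 2)² = (2*(-20 - 49 - 3*49)/12 + 2)² = (2*(1/12)*(-20 - 49 - 147) + 2)² = (2*(1/12)*(-216) + 2)² = (-36 + 2)² = (-34)² = 1156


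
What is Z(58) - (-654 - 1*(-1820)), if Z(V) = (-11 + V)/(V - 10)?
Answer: -55921/48 ≈ -1165.0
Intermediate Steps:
Z(V) = (-11 + V)/(-10 + V)
Z(58) - (-654 - 1*(-1820)) = (-11 + 58)/(-10 + 58) - (-654 - 1*(-1820)) = 47/48 - (-654 + 1820) = (1/48)*47 - 1*1166 = 47/48 - 1166 = -55921/48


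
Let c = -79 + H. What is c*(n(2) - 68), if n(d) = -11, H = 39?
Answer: 3160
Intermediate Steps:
c = -40 (c = -79 + 39 = -40)
c*(n(2) - 68) = -40*(-11 - 68) = -40*(-79) = 3160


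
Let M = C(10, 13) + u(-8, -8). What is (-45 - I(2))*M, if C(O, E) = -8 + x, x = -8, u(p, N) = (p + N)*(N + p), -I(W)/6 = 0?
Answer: -10800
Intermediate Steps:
I(W) = 0 (I(W) = -6*0 = 0)
u(p, N) = (N + p)**2 (u(p, N) = (N + p)*(N + p) = (N + p)**2)
C(O, E) = -16 (C(O, E) = -8 - 8 = -16)
M = 240 (M = -16 + (-8 - 8)**2 = -16 + (-16)**2 = -16 + 256 = 240)
(-45 - I(2))*M = (-45 - 1*0)*240 = (-45 + 0)*240 = -45*240 = -10800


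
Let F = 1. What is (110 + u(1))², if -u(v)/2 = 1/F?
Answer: 11664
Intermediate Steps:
u(v) = -2 (u(v) = -2/1 = -2*1 = -2)
(110 + u(1))² = (110 - 2)² = 108² = 11664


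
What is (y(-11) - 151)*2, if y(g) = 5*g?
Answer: -412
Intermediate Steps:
(y(-11) - 151)*2 = (5*(-11) - 151)*2 = (-55 - 151)*2 = -206*2 = -412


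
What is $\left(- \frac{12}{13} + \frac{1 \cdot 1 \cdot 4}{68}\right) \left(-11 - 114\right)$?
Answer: $\frac{23875}{221} \approx 108.03$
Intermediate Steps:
$\left(- \frac{12}{13} + \frac{1 \cdot 1 \cdot 4}{68}\right) \left(-11 - 114\right) = \left(\left(-12\right) \frac{1}{13} + 1 \cdot 4 \cdot \frac{1}{68}\right) \left(-125\right) = \left(- \frac{12}{13} + 4 \cdot \frac{1}{68}\right) \left(-125\right) = \left(- \frac{12}{13} + \frac{1}{17}\right) \left(-125\right) = \left(- \frac{191}{221}\right) \left(-125\right) = \frac{23875}{221}$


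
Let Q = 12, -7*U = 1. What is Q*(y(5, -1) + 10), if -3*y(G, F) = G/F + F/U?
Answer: 112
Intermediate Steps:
U = -⅐ (U = -⅐*1 = -⅐ ≈ -0.14286)
y(G, F) = 7*F/3 - G/(3*F) (y(G, F) = -(G/F + F/(-⅐))/3 = -(G/F + F*(-7))/3 = -(G/F - 7*F)/3 = -(-7*F + G/F)/3 = 7*F/3 - G/(3*F))
Q*(y(5, -1) + 10) = 12*((⅓)*(-1*5 + 7*(-1)²)/(-1) + 10) = 12*((⅓)*(-1)*(-5 + 7*1) + 10) = 12*((⅓)*(-1)*(-5 + 7) + 10) = 12*((⅓)*(-1)*2 + 10) = 12*(-⅔ + 10) = 12*(28/3) = 112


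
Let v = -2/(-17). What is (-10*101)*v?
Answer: -2020/17 ≈ -118.82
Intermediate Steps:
v = 2/17 (v = -2*(-1/17) = 2/17 ≈ 0.11765)
(-10*101)*v = -10*101*(2/17) = -1010*2/17 = -2020/17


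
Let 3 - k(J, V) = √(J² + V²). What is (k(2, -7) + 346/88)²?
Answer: 195633/1936 - 305*√53/22 ≈ 0.12131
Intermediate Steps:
k(J, V) = 3 - √(J² + V²)
(k(2, -7) + 346/88)² = ((3 - √(2² + (-7)²)) + 346/88)² = ((3 - √(4 + 49)) + 346*(1/88))² = ((3 - √53) + 173/44)² = (305/44 - √53)²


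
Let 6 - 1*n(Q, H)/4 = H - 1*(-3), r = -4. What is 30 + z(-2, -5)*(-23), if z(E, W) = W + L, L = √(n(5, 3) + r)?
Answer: 145 - 46*I ≈ 145.0 - 46.0*I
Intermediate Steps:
n(Q, H) = 12 - 4*H (n(Q, H) = 24 - 4*(H - 1*(-3)) = 24 - 4*(H + 3) = 24 - 4*(3 + H) = 24 + (-12 - 4*H) = 12 - 4*H)
L = 2*I (L = √((12 - 4*3) - 4) = √((12 - 12) - 4) = √(0 - 4) = √(-4) = 2*I ≈ 2.0*I)
z(E, W) = W + 2*I
30 + z(-2, -5)*(-23) = 30 + (-5 + 2*I)*(-23) = 30 + (115 - 46*I) = 145 - 46*I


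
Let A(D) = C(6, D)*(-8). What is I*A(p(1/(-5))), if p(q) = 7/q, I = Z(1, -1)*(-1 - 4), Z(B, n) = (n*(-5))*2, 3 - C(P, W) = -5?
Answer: 3200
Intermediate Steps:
C(P, W) = 8 (C(P, W) = 3 - 1*(-5) = 3 + 5 = 8)
Z(B, n) = -10*n (Z(B, n) = -5*n*2 = -10*n)
I = -50 (I = (-10*(-1))*(-1 - 4) = 10*(-5) = -50)
A(D) = -64 (A(D) = 8*(-8) = -64)
I*A(p(1/(-5))) = -50*(-64) = 3200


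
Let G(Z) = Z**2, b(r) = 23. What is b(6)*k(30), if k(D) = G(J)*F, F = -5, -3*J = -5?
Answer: -2875/9 ≈ -319.44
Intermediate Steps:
J = 5/3 (J = -1/3*(-5) = 5/3 ≈ 1.6667)
k(D) = -125/9 (k(D) = (5/3)**2*(-5) = (25/9)*(-5) = -125/9)
b(6)*k(30) = 23*(-125/9) = -2875/9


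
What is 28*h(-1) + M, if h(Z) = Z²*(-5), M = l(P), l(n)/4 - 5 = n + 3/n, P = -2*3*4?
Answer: -433/2 ≈ -216.50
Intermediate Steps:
P = -24 (P = -6*4 = -24)
l(n) = 20 + 4*n + 12/n (l(n) = 20 + 4*(n + 3/n) = 20 + (4*n + 12/n) = 20 + 4*n + 12/n)
M = -153/2 (M = 20 + 4*(-24) + 12/(-24) = 20 - 96 + 12*(-1/24) = 20 - 96 - ½ = -153/2 ≈ -76.500)
h(Z) = -5*Z²
28*h(-1) + M = 28*(-5*(-1)²) - 153/2 = 28*(-5*1) - 153/2 = 28*(-5) - 153/2 = -140 - 153/2 = -433/2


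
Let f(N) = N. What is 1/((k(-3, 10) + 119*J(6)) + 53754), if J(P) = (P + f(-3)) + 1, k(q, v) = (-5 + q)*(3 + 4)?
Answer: 1/54174 ≈ 1.8459e-5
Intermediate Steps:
k(q, v) = -35 + 7*q (k(q, v) = (-5 + q)*7 = -35 + 7*q)
J(P) = -2 + P (J(P) = (P - 3) + 1 = (-3 + P) + 1 = -2 + P)
1/((k(-3, 10) + 119*J(6)) + 53754) = 1/(((-35 + 7*(-3)) + 119*(-2 + 6)) + 53754) = 1/(((-35 - 21) + 119*4) + 53754) = 1/((-56 + 476) + 53754) = 1/(420 + 53754) = 1/54174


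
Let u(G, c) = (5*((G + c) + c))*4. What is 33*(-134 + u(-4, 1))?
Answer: -5742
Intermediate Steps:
u(G, c) = 20*G + 40*c (u(G, c) = (5*(G + 2*c))*4 = (5*G + 10*c)*4 = 20*G + 40*c)
33*(-134 + u(-4, 1)) = 33*(-134 + (20*(-4) + 40*1)) = 33*(-134 + (-80 + 40)) = 33*(-134 - 40) = 33*(-174) = -5742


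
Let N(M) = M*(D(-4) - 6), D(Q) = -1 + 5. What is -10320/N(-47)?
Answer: -5160/47 ≈ -109.79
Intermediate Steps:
D(Q) = 4
N(M) = -2*M (N(M) = M*(4 - 6) = M*(-2) = -2*M)
-10320/N(-47) = -10320/((-2*(-47))) = -10320/94 = -10320*1/94 = -5160/47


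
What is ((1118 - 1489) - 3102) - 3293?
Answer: -6766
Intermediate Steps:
((1118 - 1489) - 3102) - 3293 = (-371 - 3102) - 3293 = -3473 - 3293 = -6766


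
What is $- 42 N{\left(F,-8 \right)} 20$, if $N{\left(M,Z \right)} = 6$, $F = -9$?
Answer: $-5040$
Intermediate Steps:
$- 42 N{\left(F,-8 \right)} 20 = \left(-42\right) 6 \cdot 20 = \left(-252\right) 20 = -5040$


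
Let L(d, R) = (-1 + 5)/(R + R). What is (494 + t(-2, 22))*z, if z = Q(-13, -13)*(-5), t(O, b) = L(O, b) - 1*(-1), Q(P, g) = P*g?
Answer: -4601870/11 ≈ -4.1835e+5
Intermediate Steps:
L(d, R) = 2/R (L(d, R) = 4/((2*R)) = 4*(1/(2*R)) = 2/R)
t(O, b) = 1 + 2/b (t(O, b) = 2/b - 1*(-1) = 2/b + 1 = 1 + 2/b)
z = -845 (z = -13*(-13)*(-5) = 169*(-5) = -845)
(494 + t(-2, 22))*z = (494 + (2 + 22)/22)*(-845) = (494 + (1/22)*24)*(-845) = (494 + 12/11)*(-845) = (5446/11)*(-845) = -4601870/11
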